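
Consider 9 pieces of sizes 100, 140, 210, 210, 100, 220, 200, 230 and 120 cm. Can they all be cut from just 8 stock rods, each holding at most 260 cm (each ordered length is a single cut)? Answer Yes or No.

A valid assignment using 7 stock rods:
  stock rod 1: 230 = 230
  stock rod 2: 220 = 220
  stock rod 3: 210 = 210
  stock rod 4: 210 = 210
  stock rod 5: 200 = 200
  stock rod 6: 140 + 120 = 260
  stock rod 7: 100 + 100 = 200
That uses only 7 ≤ 8, so 8 stock rods are enough.

Yes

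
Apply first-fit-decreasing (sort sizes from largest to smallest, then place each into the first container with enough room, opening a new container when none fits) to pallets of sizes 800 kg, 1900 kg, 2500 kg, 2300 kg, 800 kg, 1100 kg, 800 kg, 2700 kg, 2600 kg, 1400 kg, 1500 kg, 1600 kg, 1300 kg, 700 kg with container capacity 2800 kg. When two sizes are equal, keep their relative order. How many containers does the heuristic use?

Sorted descending: 2700, 2600, 2500, 2300, 1900, 1600, 1500, 1400, 1300, 1100, 800, 800, 800, 700.
  2700 → container 1 (new)  [load 2700/2800]
  2600 → container 2 (new)  [load 2600/2800]
  2500 → container 3 (new)  [load 2500/2800]
  2300 → container 4 (new)  [load 2300/2800]
  1900 → container 5 (new)  [load 1900/2800]
  1600 → container 6 (new)  [load 1600/2800]
  1500 → container 7 (new)  [load 1500/2800]
  1400 → container 8 (new)  [load 1400/2800]
  1300 → container 7  [load 2800/2800]
  1100 → container 6  [load 2700/2800]
  800 → container 5  [load 2700/2800]
  800 → container 8  [load 2200/2800]
  800 → container 9 (new)  [load 800/2800]
  700 → container 9  [load 1500/2800]
9 containers opened.

9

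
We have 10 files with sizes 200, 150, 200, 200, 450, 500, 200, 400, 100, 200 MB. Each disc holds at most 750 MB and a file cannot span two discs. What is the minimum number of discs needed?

Total = 500 + 450 + 400 + 200 + 200 + 200 + 200 + 200 + 150 + 100 = 2600 MB.
Lower bound: ⌈2600/750⌉ = 4 discs.
A packing using 4 discs:
  disc 1: 500 + 200 = 700
  disc 2: 450 + 200 + 100 = 750
  disc 3: 400 + 200 + 150 = 750
  disc 4: 200 + 200 = 400
This matches the lower bound, so 4 is optimal.

4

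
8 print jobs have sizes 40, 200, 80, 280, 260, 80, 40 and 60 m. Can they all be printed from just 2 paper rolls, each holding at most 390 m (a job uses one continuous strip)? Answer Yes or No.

No

Total = 1040 m; ⌈1040/390⌉ = 3.
At least 3 paper rolls are required, but only 2 are allowed.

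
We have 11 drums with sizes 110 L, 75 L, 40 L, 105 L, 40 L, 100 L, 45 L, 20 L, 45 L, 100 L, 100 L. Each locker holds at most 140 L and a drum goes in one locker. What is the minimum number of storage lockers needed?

7

Total = 110 + 105 + 100 + 100 + 100 + 75 + 45 + 45 + 40 + 40 + 20 = 780 L.
Lower bound: ⌈780/140⌉ = 6 storage lockers.
A packing using 7 storage lockers:
  locker 1: 110 + 20 = 130
  locker 2: 105 = 105
  locker 3: 100 + 40 = 140
  locker 4: 100 + 40 = 140
  locker 5: 100 = 100
  locker 6: 75 + 45 = 120
  locker 7: 45 = 45
No arrangement into 6 storage lockers stays within capacity, so 7 is optimal.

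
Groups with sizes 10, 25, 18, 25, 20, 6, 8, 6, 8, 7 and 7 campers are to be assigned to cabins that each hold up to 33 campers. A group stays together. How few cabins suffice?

Total = 25 + 25 + 20 + 18 + 10 + 8 + 8 + 7 + 7 + 6 + 6 = 140 campers.
Lower bound: ⌈140/33⌉ = 5 cabins.
A packing using 5 cabins:
  cabin 1: 25 + 8 = 33
  cabin 2: 25 + 8 = 33
  cabin 3: 20 + 10 = 30
  cabin 4: 18 + 7 + 7 = 32
  cabin 5: 6 + 6 = 12
This matches the lower bound, so 5 is optimal.

5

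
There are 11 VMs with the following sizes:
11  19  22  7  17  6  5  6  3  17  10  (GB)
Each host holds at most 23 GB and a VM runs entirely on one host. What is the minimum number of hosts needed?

6

Total = 22 + 19 + 17 + 17 + 11 + 10 + 7 + 6 + 6 + 5 + 3 = 123 GB.
Lower bound: ⌈123/23⌉ = 6 hosts.
A packing using 6 hosts:
  host 1: 22 = 22
  host 2: 19 + 3 = 22
  host 3: 17 + 6 = 23
  host 4: 17 + 6 = 23
  host 5: 11 + 10 = 21
  host 6: 7 + 5 = 12
This matches the lower bound, so 6 is optimal.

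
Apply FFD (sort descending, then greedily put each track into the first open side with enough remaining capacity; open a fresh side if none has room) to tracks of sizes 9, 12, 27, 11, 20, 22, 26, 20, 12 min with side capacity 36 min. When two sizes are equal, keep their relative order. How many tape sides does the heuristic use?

Sorted descending: 27, 26, 22, 20, 20, 12, 12, 11, 9.
  27 → side 1 (new)  [load 27/36]
  26 → side 2 (new)  [load 26/36]
  22 → side 3 (new)  [load 22/36]
  20 → side 4 (new)  [load 20/36]
  20 → side 5 (new)  [load 20/36]
  12 → side 3  [load 34/36]
  12 → side 4  [load 32/36]
  11 → side 5  [load 31/36]
  9 → side 1  [load 36/36]
5 tape sides opened.

5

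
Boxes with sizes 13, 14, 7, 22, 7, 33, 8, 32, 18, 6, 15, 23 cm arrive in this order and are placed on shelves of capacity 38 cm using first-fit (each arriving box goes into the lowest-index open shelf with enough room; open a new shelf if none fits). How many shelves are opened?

6

  13 → shelf 1 (new)  [load 13/38]
  14 → shelf 1  [load 27/38]
  7 → shelf 1  [load 34/38]
  22 → shelf 2 (new)  [load 22/38]
  7 → shelf 2  [load 29/38]
  33 → shelf 3 (new)  [load 33/38]
  8 → shelf 2  [load 37/38]
  32 → shelf 4 (new)  [load 32/38]
  18 → shelf 5 (new)  [load 18/38]
  6 → shelf 4  [load 38/38]
  15 → shelf 5  [load 33/38]
  23 → shelf 6 (new)  [load 23/38]
6 shelves opened.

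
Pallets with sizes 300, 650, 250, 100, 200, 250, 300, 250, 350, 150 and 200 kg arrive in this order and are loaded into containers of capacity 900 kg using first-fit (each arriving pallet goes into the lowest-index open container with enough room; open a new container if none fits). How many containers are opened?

  300 → container 1 (new)  [load 300/900]
  650 → container 2 (new)  [load 650/900]
  250 → container 1  [load 550/900]
  100 → container 1  [load 650/900]
  200 → container 1  [load 850/900]
  250 → container 2  [load 900/900]
  300 → container 3 (new)  [load 300/900]
  250 → container 3  [load 550/900]
  350 → container 3  [load 900/900]
  150 → container 4 (new)  [load 150/900]
  200 → container 4  [load 350/900]
4 containers opened.

4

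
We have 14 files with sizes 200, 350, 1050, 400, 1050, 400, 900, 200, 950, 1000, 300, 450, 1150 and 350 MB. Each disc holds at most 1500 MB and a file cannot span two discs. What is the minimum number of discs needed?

Total = 1150 + 1050 + 1050 + 1000 + 950 + 900 + 450 + 400 + 400 + 350 + 350 + 300 + 200 + 200 = 8750 MB.
Lower bound: ⌈8750/1500⌉ = 6 discs.
A packing using 6 discs:
  disc 1: 1150 + 350 = 1500
  disc 2: 1050 + 450 = 1500
  disc 3: 1050 + 400 = 1450
  disc 4: 1000 + 400 = 1400
  disc 5: 950 + 350 + 200 = 1500
  disc 6: 900 + 300 + 200 = 1400
This matches the lower bound, so 6 is optimal.

6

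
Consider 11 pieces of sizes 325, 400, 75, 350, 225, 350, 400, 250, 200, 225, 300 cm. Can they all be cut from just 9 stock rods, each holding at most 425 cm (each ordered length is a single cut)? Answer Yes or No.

A valid assignment using 9 stock rods:
  stock rod 1: 400 = 400
  stock rod 2: 400 = 400
  stock rod 3: 350 + 75 = 425
  stock rod 4: 350 = 350
  stock rod 5: 325 = 325
  stock rod 6: 300 = 300
  stock rod 7: 250 = 250
  stock rod 8: 225 + 200 = 425
  stock rod 9: 225 = 225
Every load is within 425 cm, so 9 stock rods suffice.

Yes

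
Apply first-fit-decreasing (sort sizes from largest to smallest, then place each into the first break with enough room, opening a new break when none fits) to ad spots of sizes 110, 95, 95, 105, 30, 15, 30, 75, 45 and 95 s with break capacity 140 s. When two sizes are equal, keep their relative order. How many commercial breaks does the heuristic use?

6

Sorted descending: 110, 105, 95, 95, 95, 75, 45, 30, 30, 15.
  110 → break 1 (new)  [load 110/140]
  105 → break 2 (new)  [load 105/140]
  95 → break 3 (new)  [load 95/140]
  95 → break 4 (new)  [load 95/140]
  95 → break 5 (new)  [load 95/140]
  75 → break 6 (new)  [load 75/140]
  45 → break 3  [load 140/140]
  30 → break 1  [load 140/140]
  30 → break 2  [load 135/140]
  15 → break 4  [load 110/140]
6 commercial breaks opened.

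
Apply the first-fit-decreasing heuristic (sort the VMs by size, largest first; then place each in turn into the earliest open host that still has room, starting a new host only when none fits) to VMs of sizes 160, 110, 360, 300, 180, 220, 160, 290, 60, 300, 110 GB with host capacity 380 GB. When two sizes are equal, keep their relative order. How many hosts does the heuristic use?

Sorted descending: 360, 300, 300, 290, 220, 180, 160, 160, 110, 110, 60.
  360 → host 1 (new)  [load 360/380]
  300 → host 2 (new)  [load 300/380]
  300 → host 3 (new)  [load 300/380]
  290 → host 4 (new)  [load 290/380]
  220 → host 5 (new)  [load 220/380]
  180 → host 6 (new)  [load 180/380]
  160 → host 5  [load 380/380]
  160 → host 6  [load 340/380]
  110 → host 7 (new)  [load 110/380]
  110 → host 7  [load 220/380]
  60 → host 2  [load 360/380]
7 hosts opened.

7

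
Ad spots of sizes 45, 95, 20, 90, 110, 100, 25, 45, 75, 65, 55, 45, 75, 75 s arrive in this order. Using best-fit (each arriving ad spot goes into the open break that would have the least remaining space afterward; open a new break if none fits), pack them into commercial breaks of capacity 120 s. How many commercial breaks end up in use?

9

  45 → break 1 (new)  [load 45/120]
  95 → break 2 (new)  [load 95/120]
  20 → break 2  [load 115/120]
  90 → break 3 (new)  [load 90/120]
  110 → break 4 (new)  [load 110/120]
  100 → break 5 (new)  [load 100/120]
  25 → break 3  [load 115/120]
  45 → break 1  [load 90/120]
  75 → break 6 (new)  [load 75/120]
  65 → break 7 (new)  [load 65/120]
  55 → break 7  [load 120/120]
  45 → break 6  [load 120/120]
  75 → break 8 (new)  [load 75/120]
  75 → break 9 (new)  [load 75/120]
9 commercial breaks opened.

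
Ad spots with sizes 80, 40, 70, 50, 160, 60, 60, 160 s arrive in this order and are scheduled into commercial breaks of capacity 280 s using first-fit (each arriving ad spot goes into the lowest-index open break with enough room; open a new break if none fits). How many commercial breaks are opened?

3

  80 → break 1 (new)  [load 80/280]
  40 → break 1  [load 120/280]
  70 → break 1  [load 190/280]
  50 → break 1  [load 240/280]
  160 → break 2 (new)  [load 160/280]
  60 → break 2  [load 220/280]
  60 → break 2  [load 280/280]
  160 → break 3 (new)  [load 160/280]
3 commercial breaks opened.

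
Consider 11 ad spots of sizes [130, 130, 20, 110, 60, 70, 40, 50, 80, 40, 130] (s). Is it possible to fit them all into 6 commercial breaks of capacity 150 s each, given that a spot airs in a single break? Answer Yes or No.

A valid assignment using 6 commercial breaks:
  break 1: 130 + 20 = 150
  break 2: 130 = 130
  break 3: 130 = 130
  break 4: 110 + 40 = 150
  break 5: 80 + 70 = 150
  break 6: 60 + 50 + 40 = 150
Every load is within 150 s, so 6 commercial breaks suffice.

Yes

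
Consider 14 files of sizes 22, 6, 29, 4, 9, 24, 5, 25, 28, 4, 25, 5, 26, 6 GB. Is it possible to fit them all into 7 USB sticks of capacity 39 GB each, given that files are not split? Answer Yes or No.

Yes

A valid assignment using 7 USB sticks:
  USB stick 1: 29 + 9 = 38
  USB stick 2: 28 + 6 + 5 = 39
  USB stick 3: 26 + 6 + 5 = 37
  USB stick 4: 25 + 4 + 4 = 33
  USB stick 5: 25 = 25
  USB stick 6: 24 = 24
  USB stick 7: 22 = 22
Every load is within 39 GB, so 7 USB sticks suffice.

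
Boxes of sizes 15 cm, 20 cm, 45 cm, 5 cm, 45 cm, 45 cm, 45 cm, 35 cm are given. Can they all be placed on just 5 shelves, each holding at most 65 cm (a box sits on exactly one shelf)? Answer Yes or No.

Yes

A valid assignment using 5 shelves:
  shelf 1: 45 + 20 = 65
  shelf 2: 45 + 15 + 5 = 65
  shelf 3: 45 = 45
  shelf 4: 45 = 45
  shelf 5: 35 = 35
Every load is within 65 cm, so 5 shelves suffice.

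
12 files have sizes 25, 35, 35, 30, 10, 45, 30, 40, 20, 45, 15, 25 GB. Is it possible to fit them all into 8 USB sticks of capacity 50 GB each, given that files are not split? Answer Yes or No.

Yes

A valid assignment using 8 USB sticks:
  USB stick 1: 45 = 45
  USB stick 2: 45 = 45
  USB stick 3: 40 + 10 = 50
  USB stick 4: 35 + 15 = 50
  USB stick 5: 35 = 35
  USB stick 6: 30 + 20 = 50
  USB stick 7: 30 = 30
  USB stick 8: 25 + 25 = 50
Every load is within 50 GB, so 8 USB sticks suffice.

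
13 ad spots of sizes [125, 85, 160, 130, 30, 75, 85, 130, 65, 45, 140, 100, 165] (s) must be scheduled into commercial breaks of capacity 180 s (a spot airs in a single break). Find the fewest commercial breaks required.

Total = 165 + 160 + 140 + 130 + 130 + 125 + 100 + 85 + 85 + 75 + 65 + 45 + 30 = 1335 s.
Lower bound: ⌈1335/180⌉ = 8 commercial breaks.
A packing using 9 commercial breaks:
  break 1: 165 = 165
  break 2: 160 = 160
  break 3: 140 + 30 = 170
  break 4: 130 + 45 = 175
  break 5: 130 = 130
  break 6: 125 = 125
  break 7: 100 + 75 = 175
  break 8: 85 + 85 = 170
  break 9: 65 = 65
No arrangement into 8 commercial breaks stays within capacity, so 9 is optimal.

9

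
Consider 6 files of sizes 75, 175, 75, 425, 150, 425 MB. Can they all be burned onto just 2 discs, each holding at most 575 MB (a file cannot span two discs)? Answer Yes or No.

Total = 1325 MB; ⌈1325/575⌉ = 3.
At least 3 discs are required, but only 2 are allowed.

No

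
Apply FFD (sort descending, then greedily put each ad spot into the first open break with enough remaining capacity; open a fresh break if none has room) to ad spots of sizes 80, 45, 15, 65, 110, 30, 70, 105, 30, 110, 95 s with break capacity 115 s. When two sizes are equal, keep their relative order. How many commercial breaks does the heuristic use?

Sorted descending: 110, 110, 105, 95, 80, 70, 65, 45, 30, 30, 15.
  110 → break 1 (new)  [load 110/115]
  110 → break 2 (new)  [load 110/115]
  105 → break 3 (new)  [load 105/115]
  95 → break 4 (new)  [load 95/115]
  80 → break 5 (new)  [load 80/115]
  70 → break 6 (new)  [load 70/115]
  65 → break 7 (new)  [load 65/115]
  45 → break 6  [load 115/115]
  30 → break 5  [load 110/115]
  30 → break 7  [load 95/115]
  15 → break 4  [load 110/115]
7 commercial breaks opened.

7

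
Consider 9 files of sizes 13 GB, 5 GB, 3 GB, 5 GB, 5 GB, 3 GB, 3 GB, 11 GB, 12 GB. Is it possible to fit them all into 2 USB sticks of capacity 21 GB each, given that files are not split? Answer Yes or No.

No

Total = 60 GB; ⌈60/21⌉ = 3.
At least 3 USB sticks are required, but only 2 are allowed.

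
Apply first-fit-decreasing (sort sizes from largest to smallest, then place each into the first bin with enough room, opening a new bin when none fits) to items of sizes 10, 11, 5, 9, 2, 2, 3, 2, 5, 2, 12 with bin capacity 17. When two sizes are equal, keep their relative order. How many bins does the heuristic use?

4

Sorted descending: 12, 11, 10, 9, 5, 5, 3, 2, 2, 2, 2.
  12 → bin 1 (new)  [load 12/17]
  11 → bin 2 (new)  [load 11/17]
  10 → bin 3 (new)  [load 10/17]
  9 → bin 4 (new)  [load 9/17]
  5 → bin 1  [load 17/17]
  5 → bin 2  [load 16/17]
  3 → bin 3  [load 13/17]
  2 → bin 3  [load 15/17]
  2 → bin 3  [load 17/17]
  2 → bin 4  [load 11/17]
  2 → bin 4  [load 13/17]
4 bins opened.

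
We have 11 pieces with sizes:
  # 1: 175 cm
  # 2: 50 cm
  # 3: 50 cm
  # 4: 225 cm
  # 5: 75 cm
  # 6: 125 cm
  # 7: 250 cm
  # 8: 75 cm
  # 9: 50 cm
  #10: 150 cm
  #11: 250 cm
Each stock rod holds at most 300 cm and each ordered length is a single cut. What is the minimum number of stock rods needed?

5

Total = 250 + 250 + 225 + 175 + 150 + 125 + 75 + 75 + 50 + 50 + 50 = 1475 cm.
Lower bound: ⌈1475/300⌉ = 5 stock rods.
A packing using 5 stock rods:
  stock rod 1: 250 + 50 = 300
  stock rod 2: 250 + 50 = 300
  stock rod 3: 225 + 75 = 300
  stock rod 4: 175 + 125 = 300
  stock rod 5: 150 + 75 + 50 = 275
This matches the lower bound, so 5 is optimal.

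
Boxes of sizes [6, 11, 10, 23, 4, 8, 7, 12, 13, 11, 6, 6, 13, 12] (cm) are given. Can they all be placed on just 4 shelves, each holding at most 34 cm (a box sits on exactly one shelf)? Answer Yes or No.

No

Total = 142 cm; ⌈142/34⌉ = 5.
At least 5 shelves are required, but only 4 are allowed.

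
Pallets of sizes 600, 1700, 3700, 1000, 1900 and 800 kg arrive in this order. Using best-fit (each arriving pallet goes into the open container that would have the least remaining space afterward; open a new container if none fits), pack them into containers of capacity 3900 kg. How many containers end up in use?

3

  600 → container 1 (new)  [load 600/3900]
  1700 → container 1  [load 2300/3900]
  3700 → container 2 (new)  [load 3700/3900]
  1000 → container 1  [load 3300/3900]
  1900 → container 3 (new)  [load 1900/3900]
  800 → container 3  [load 2700/3900]
3 containers opened.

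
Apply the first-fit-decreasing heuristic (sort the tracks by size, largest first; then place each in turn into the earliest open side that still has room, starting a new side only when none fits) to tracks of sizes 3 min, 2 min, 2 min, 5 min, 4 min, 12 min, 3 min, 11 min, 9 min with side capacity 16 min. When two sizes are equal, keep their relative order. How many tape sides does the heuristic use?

Sorted descending: 12, 11, 9, 5, 4, 3, 3, 2, 2.
  12 → side 1 (new)  [load 12/16]
  11 → side 2 (new)  [load 11/16]
  9 → side 3 (new)  [load 9/16]
  5 → side 2  [load 16/16]
  4 → side 1  [load 16/16]
  3 → side 3  [load 12/16]
  3 → side 3  [load 15/16]
  2 → side 4 (new)  [load 2/16]
  2 → side 4  [load 4/16]
4 tape sides opened.

4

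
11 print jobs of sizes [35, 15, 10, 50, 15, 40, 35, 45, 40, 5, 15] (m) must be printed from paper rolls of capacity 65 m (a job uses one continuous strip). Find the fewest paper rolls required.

Total = 50 + 45 + 40 + 40 + 35 + 35 + 15 + 15 + 15 + 10 + 5 = 305 m.
Lower bound: ⌈305/65⌉ = 5 paper rolls.
Also, 6 print jobs each exceed 65/2 m, and no two of those can share a roll, so at least 6 paper rolls are needed.
A packing using 6 paper rolls:
  roll 1: 50 + 15 = 65
  roll 2: 45 + 15 + 5 = 65
  roll 3: 40 + 15 + 10 = 65
  roll 4: 40 = 40
  roll 5: 35 = 35
  roll 6: 35 = 35
This matches the lower bound, so 6 is optimal.

6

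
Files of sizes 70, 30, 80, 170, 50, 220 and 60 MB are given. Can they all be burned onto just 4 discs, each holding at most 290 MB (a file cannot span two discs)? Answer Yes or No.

Yes

A valid assignment using 3 discs:
  disc 1: 220 + 70 = 290
  disc 2: 170 + 80 + 30 = 280
  disc 3: 60 + 50 = 110
That uses only 3 ≤ 4, so 4 discs are enough.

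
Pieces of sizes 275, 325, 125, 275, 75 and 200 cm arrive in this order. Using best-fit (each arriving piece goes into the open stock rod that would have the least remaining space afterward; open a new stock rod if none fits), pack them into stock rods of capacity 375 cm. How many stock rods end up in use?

4

  275 → stock rod 1 (new)  [load 275/375]
  325 → stock rod 2 (new)  [load 325/375]
  125 → stock rod 3 (new)  [load 125/375]
  275 → stock rod 4 (new)  [load 275/375]
  75 → stock rod 1  [load 350/375]
  200 → stock rod 3  [load 325/375]
4 stock rods opened.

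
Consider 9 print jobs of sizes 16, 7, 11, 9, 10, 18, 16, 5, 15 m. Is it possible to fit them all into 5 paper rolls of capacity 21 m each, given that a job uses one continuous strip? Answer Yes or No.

Total = 107 m; ⌈107/21⌉ = 6.
At least 6 paper rolls are required, but only 5 are allowed.

No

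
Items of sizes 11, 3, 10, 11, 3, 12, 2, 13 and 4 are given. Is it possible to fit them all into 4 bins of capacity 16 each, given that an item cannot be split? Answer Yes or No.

Total = 69; ⌈69/16⌉ = 5.
At least 5 bins are required, but only 4 are allowed.

No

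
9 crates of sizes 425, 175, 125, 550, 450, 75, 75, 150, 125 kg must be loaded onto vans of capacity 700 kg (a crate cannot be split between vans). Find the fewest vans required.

4

Total = 550 + 450 + 425 + 175 + 150 + 125 + 125 + 75 + 75 = 2150 kg.
Lower bound: ⌈2150/700⌉ = 4 vans.
A packing using 4 vans:
  van 1: 550 + 150 = 700
  van 2: 450 + 175 + 75 = 700
  van 3: 425 + 125 + 125 = 675
  van 4: 75 = 75
This matches the lower bound, so 4 is optimal.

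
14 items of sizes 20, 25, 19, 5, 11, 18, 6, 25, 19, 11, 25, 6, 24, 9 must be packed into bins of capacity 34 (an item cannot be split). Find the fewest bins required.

8

Total = 25 + 25 + 25 + 24 + 20 + 19 + 19 + 18 + 11 + 11 + 9 + 6 + 6 + 5 = 223.
Lower bound: ⌈223/34⌉ = 7 bins.
Also, 8 items each exceed 17, and no two of those can share a bin, so at least 8 bins are needed.
A packing using 8 bins:
  bin 1: 25 + 9 = 34
  bin 2: 25 + 6 = 31
  bin 3: 25 + 6 = 31
  bin 4: 24 + 5 = 29
  bin 5: 20 + 11 = 31
  bin 6: 19 + 11 = 30
  bin 7: 19 = 19
  bin 8: 18 = 18
This matches the lower bound, so 8 is optimal.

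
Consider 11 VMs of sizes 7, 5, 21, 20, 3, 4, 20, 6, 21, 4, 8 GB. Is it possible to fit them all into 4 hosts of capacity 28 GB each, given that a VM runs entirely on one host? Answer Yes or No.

No

Total = 119 GB; ⌈119/28⌉ = 5.
At least 5 hosts are required, but only 4 are allowed.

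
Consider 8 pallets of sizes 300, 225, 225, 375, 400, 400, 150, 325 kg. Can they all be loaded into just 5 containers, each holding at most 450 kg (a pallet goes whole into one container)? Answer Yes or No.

No

Total = 2400 kg; ⌈2400/450⌉ = 6.
At least 6 containers are required, but only 5 are allowed.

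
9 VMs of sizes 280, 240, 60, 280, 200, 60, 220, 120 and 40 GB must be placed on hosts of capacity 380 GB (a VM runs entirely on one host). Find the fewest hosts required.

Total = 280 + 280 + 240 + 220 + 200 + 120 + 60 + 60 + 40 = 1500 GB.
Lower bound: ⌈1500/380⌉ = 4 hosts.
Also, 5 VMs each exceed 190 GB, and no two of those can share a host, so at least 5 hosts are needed.
A packing using 5 hosts:
  host 1: 280 + 60 + 40 = 380
  host 2: 280 + 60 = 340
  host 3: 240 + 120 = 360
  host 4: 220 = 220
  host 5: 200 = 200
This matches the lower bound, so 5 is optimal.

5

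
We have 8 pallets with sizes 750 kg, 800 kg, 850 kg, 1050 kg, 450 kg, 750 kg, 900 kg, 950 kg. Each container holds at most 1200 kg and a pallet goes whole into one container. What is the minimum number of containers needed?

7

Total = 1050 + 950 + 900 + 850 + 800 + 750 + 750 + 450 = 6500 kg.
Lower bound: ⌈6500/1200⌉ = 6 containers.
Also, 7 pallets each exceed 600 kg, and no two of those can share a container, so at least 7 containers are needed.
A packing using 7 containers:
  container 1: 1050 = 1050
  container 2: 950 = 950
  container 3: 900 = 900
  container 4: 850 = 850
  container 5: 800 = 800
  container 6: 750 + 450 = 1200
  container 7: 750 = 750
This matches the lower bound, so 7 is optimal.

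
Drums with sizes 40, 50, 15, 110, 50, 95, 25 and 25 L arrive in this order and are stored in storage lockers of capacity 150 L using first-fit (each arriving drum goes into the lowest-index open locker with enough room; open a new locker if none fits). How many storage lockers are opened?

3

  40 → locker 1 (new)  [load 40/150]
  50 → locker 1  [load 90/150]
  15 → locker 1  [load 105/150]
  110 → locker 2 (new)  [load 110/150]
  50 → locker 3 (new)  [load 50/150]
  95 → locker 3  [load 145/150]
  25 → locker 1  [load 130/150]
  25 → locker 2  [load 135/150]
3 storage lockers opened.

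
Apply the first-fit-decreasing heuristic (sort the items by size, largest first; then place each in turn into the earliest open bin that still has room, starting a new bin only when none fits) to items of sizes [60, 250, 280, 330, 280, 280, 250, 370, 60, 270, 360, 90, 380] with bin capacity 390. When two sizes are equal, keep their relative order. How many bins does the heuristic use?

10

Sorted descending: 380, 370, 360, 330, 280, 280, 280, 270, 250, 250, 90, 60, 60.
  380 → bin 1 (new)  [load 380/390]
  370 → bin 2 (new)  [load 370/390]
  360 → bin 3 (new)  [load 360/390]
  330 → bin 4 (new)  [load 330/390]
  280 → bin 5 (new)  [load 280/390]
  280 → bin 6 (new)  [load 280/390]
  280 → bin 7 (new)  [load 280/390]
  270 → bin 8 (new)  [load 270/390]
  250 → bin 9 (new)  [load 250/390]
  250 → bin 10 (new)  [load 250/390]
  90 → bin 5  [load 370/390]
  60 → bin 4  [load 390/390]
  60 → bin 6  [load 340/390]
10 bins opened.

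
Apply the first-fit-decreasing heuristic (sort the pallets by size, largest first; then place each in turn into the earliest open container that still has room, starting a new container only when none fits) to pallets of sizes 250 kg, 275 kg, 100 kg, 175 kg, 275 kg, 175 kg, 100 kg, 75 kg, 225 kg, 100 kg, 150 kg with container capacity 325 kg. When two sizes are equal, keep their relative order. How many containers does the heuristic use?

Sorted descending: 275, 275, 250, 225, 175, 175, 150, 100, 100, 100, 75.
  275 → container 1 (new)  [load 275/325]
  275 → container 2 (new)  [load 275/325]
  250 → container 3 (new)  [load 250/325]
  225 → container 4 (new)  [load 225/325]
  175 → container 5 (new)  [load 175/325]
  175 → container 6 (new)  [load 175/325]
  150 → container 5  [load 325/325]
  100 → container 4  [load 325/325]
  100 → container 6  [load 275/325]
  100 → container 7 (new)  [load 100/325]
  75 → container 3  [load 325/325]
7 containers opened.

7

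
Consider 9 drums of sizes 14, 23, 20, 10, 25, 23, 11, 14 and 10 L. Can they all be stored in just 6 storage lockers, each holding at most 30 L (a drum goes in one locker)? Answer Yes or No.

Yes

A valid assignment using 6 storage lockers:
  locker 1: 25 = 25
  locker 2: 23 = 23
  locker 3: 23 = 23
  locker 4: 20 + 10 = 30
  locker 5: 14 + 14 = 28
  locker 6: 11 + 10 = 21
Every load is within 30 L, so 6 storage lockers suffice.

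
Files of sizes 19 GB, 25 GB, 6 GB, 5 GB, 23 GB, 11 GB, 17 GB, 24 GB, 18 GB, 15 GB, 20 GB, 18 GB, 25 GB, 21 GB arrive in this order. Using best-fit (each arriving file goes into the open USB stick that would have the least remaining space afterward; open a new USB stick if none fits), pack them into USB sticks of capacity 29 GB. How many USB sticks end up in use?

  19 → USB stick 1 (new)  [load 19/29]
  25 → USB stick 2 (new)  [load 25/29]
  6 → USB stick 1  [load 25/29]
  5 → USB stick 3 (new)  [load 5/29]
  23 → USB stick 3  [load 28/29]
  11 → USB stick 4 (new)  [load 11/29]
  17 → USB stick 4  [load 28/29]
  24 → USB stick 5 (new)  [load 24/29]
  18 → USB stick 6 (new)  [load 18/29]
  15 → USB stick 7 (new)  [load 15/29]
  20 → USB stick 8 (new)  [load 20/29]
  18 → USB stick 9 (new)  [load 18/29]
  25 → USB stick 10 (new)  [load 25/29]
  21 → USB stick 11 (new)  [load 21/29]
11 USB sticks opened.

11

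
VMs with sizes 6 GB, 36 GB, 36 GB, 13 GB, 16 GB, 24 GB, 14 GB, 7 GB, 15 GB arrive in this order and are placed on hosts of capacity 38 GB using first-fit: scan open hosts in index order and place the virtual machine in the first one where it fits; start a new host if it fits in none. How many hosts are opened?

5

  6 → host 1 (new)  [load 6/38]
  36 → host 2 (new)  [load 36/38]
  36 → host 3 (new)  [load 36/38]
  13 → host 1  [load 19/38]
  16 → host 1  [load 35/38]
  24 → host 4 (new)  [load 24/38]
  14 → host 4  [load 38/38]
  7 → host 5 (new)  [load 7/38]
  15 → host 5  [load 22/38]
5 hosts opened.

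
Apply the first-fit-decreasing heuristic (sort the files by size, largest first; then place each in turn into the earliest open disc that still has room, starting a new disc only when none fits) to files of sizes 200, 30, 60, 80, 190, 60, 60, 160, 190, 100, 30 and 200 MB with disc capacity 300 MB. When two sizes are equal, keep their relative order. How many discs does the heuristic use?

5

Sorted descending: 200, 200, 190, 190, 160, 100, 80, 60, 60, 60, 30, 30.
  200 → disc 1 (new)  [load 200/300]
  200 → disc 2 (new)  [load 200/300]
  190 → disc 3 (new)  [load 190/300]
  190 → disc 4 (new)  [load 190/300]
  160 → disc 5 (new)  [load 160/300]
  100 → disc 1  [load 300/300]
  80 → disc 2  [load 280/300]
  60 → disc 3  [load 250/300]
  60 → disc 4  [load 250/300]
  60 → disc 5  [load 220/300]
  30 → disc 3  [load 280/300]
  30 → disc 4  [load 280/300]
5 discs opened.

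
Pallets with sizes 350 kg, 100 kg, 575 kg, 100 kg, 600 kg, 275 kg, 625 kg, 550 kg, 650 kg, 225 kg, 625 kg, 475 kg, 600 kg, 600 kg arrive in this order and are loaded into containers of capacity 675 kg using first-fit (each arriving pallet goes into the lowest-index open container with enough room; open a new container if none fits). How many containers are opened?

  350 → container 1 (new)  [load 350/675]
  100 → container 1  [load 450/675]
  575 → container 2 (new)  [load 575/675]
  100 → container 1  [load 550/675]
  600 → container 3 (new)  [load 600/675]
  275 → container 4 (new)  [load 275/675]
  625 → container 5 (new)  [load 625/675]
  550 → container 6 (new)  [load 550/675]
  650 → container 7 (new)  [load 650/675]
  225 → container 4  [load 500/675]
  625 → container 8 (new)  [load 625/675]
  475 → container 9 (new)  [load 475/675]
  600 → container 10 (new)  [load 600/675]
  600 → container 11 (new)  [load 600/675]
11 containers opened.

11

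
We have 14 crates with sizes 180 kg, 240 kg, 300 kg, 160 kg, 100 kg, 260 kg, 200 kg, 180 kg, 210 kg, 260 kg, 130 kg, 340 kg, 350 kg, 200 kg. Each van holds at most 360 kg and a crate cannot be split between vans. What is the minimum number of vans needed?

Total = 350 + 340 + 300 + 260 + 260 + 240 + 210 + 200 + 200 + 180 + 180 + 160 + 130 + 100 = 3110 kg.
Lower bound: ⌈3110/360⌉ = 9 vans.
A packing using 10 vans:
  van 1: 350 = 350
  van 2: 340 = 340
  van 3: 300 = 300
  van 4: 260 + 100 = 360
  van 5: 260 = 260
  van 6: 240 = 240
  van 7: 210 + 130 = 340
  van 8: 200 + 160 = 360
  van 9: 200 = 200
  van 10: 180 + 180 = 360
No arrangement into 9 vans stays within capacity, so 10 is optimal.

10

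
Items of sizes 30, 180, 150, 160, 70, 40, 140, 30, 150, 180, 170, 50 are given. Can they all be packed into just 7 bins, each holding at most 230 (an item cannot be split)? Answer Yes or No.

A valid assignment using 7 bins:
  bin 1: 180 + 50 = 230
  bin 2: 180 + 40 = 220
  bin 3: 170 + 30 + 30 = 230
  bin 4: 160 + 70 = 230
  bin 5: 150 = 150
  bin 6: 150 = 150
  bin 7: 140 = 140
Every load is within 230, so 7 bins suffice.

Yes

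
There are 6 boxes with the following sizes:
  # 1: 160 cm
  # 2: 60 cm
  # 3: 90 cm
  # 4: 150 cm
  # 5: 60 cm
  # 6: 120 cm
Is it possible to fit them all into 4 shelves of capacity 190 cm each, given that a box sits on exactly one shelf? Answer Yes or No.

A valid assignment using 4 shelves:
  shelf 1: 160 = 160
  shelf 2: 150 = 150
  shelf 3: 120 + 60 = 180
  shelf 4: 90 + 60 = 150
Every load is within 190 cm, so 4 shelves suffice.

Yes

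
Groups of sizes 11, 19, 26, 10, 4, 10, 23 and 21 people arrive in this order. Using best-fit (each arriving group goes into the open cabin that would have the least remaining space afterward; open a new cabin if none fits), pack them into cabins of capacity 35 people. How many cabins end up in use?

5

  11 → cabin 1 (new)  [load 11/35]
  19 → cabin 1  [load 30/35]
  26 → cabin 2 (new)  [load 26/35]
  10 → cabin 3 (new)  [load 10/35]
  4 → cabin 1  [load 34/35]
  10 → cabin 3  [load 20/35]
  23 → cabin 4 (new)  [load 23/35]
  21 → cabin 5 (new)  [load 21/35]
5 cabins opened.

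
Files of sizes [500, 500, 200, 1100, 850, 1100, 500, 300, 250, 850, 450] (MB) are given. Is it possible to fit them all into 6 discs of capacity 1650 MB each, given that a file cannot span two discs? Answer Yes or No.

Yes

A valid assignment using 5 discs:
  disc 1: 1100 + 500 = 1600
  disc 2: 1100 + 500 = 1600
  disc 3: 850 + 500 + 300 = 1650
  disc 4: 850 + 450 + 250 = 1550
  disc 5: 200 = 200
That uses only 5 ≤ 6, so 6 discs are enough.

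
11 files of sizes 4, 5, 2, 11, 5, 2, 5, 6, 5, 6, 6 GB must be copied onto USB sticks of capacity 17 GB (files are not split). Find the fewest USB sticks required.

4

Total = 11 + 6 + 6 + 6 + 5 + 5 + 5 + 5 + 4 + 2 + 2 = 57 GB.
Lower bound: ⌈57/17⌉ = 4 USB sticks.
A packing using 4 USB sticks:
  USB stick 1: 11 + 6 = 17
  USB stick 2: 6 + 6 + 5 = 17
  USB stick 3: 5 + 5 + 5 + 2 = 17
  USB stick 4: 4 + 2 = 6
This matches the lower bound, so 4 is optimal.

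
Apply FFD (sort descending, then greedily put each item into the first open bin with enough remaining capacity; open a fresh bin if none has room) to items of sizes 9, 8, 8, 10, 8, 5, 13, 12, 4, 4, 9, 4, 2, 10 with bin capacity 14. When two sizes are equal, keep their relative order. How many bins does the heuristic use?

9

Sorted descending: 13, 12, 10, 10, 9, 9, 8, 8, 8, 5, 4, 4, 4, 2.
  13 → bin 1 (new)  [load 13/14]
  12 → bin 2 (new)  [load 12/14]
  10 → bin 3 (new)  [load 10/14]
  10 → bin 4 (new)  [load 10/14]
  9 → bin 5 (new)  [load 9/14]
  9 → bin 6 (new)  [load 9/14]
  8 → bin 7 (new)  [load 8/14]
  8 → bin 8 (new)  [load 8/14]
  8 → bin 9 (new)  [load 8/14]
  5 → bin 5  [load 14/14]
  4 → bin 3  [load 14/14]
  4 → bin 4  [load 14/14]
  4 → bin 6  [load 13/14]
  2 → bin 2  [load 14/14]
9 bins opened.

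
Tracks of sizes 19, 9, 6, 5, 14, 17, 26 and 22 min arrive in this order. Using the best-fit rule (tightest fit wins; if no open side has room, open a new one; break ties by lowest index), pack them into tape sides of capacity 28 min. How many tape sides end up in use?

  19 → side 1 (new)  [load 19/28]
  9 → side 1  [load 28/28]
  6 → side 2 (new)  [load 6/28]
  5 → side 2  [load 11/28]
  14 → side 2  [load 25/28]
  17 → side 3 (new)  [load 17/28]
  26 → side 4 (new)  [load 26/28]
  22 → side 5 (new)  [load 22/28]
5 tape sides opened.

5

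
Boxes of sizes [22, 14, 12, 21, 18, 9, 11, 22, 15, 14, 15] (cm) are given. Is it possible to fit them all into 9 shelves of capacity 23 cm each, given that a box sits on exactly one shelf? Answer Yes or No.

Yes

A valid assignment using 9 shelves:
  shelf 1: 22 = 22
  shelf 2: 22 = 22
  shelf 3: 21 = 21
  shelf 4: 18 = 18
  shelf 5: 15 = 15
  shelf 6: 15 = 15
  shelf 7: 14 + 9 = 23
  shelf 8: 14 = 14
  shelf 9: 12 + 11 = 23
Every load is within 23 cm, so 9 shelves suffice.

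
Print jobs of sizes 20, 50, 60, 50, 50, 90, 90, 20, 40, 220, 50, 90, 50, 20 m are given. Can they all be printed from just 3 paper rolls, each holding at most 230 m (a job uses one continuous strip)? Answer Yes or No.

No

Total = 900 m; ⌈900/230⌉ = 4.
At least 4 paper rolls are required, but only 3 are allowed.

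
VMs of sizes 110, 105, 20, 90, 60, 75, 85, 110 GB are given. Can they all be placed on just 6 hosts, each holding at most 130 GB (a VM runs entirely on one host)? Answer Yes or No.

Total = 655 GB; ⌈655/130⌉ = 6.
The bound of 6 does not rule out 6, but exhaustive search shows no assignment into 6 hosts of capacity 130 GB exists — the minimum is 7.

No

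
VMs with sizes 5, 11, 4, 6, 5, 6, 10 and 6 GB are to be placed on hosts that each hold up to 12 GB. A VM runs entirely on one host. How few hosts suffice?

5

Total = 11 + 10 + 6 + 6 + 6 + 5 + 5 + 4 = 53 GB.
Lower bound: ⌈53/12⌉ = 5 hosts.
A packing using 5 hosts:
  host 1: 11 = 11
  host 2: 10 = 10
  host 3: 6 + 6 = 12
  host 4: 6 + 5 = 11
  host 5: 5 + 4 = 9
This matches the lower bound, so 5 is optimal.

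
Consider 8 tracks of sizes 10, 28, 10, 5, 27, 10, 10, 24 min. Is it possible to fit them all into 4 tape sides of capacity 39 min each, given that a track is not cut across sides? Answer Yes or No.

A valid assignment using 4 tape sides:
  side 1: 28 + 10 = 38
  side 2: 27 + 10 = 37
  side 3: 24 + 10 + 5 = 39
  side 4: 10 = 10
Every load is within 39 min, so 4 tape sides suffice.

Yes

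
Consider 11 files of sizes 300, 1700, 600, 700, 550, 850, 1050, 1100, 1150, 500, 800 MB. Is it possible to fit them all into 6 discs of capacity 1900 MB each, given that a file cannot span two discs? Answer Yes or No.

Yes

A valid assignment using 6 discs:
  disc 1: 1700 = 1700
  disc 2: 1150 + 700 = 1850
  disc 3: 1100 + 800 = 1900
  disc 4: 1050 + 850 = 1900
  disc 5: 600 + 550 + 500 = 1650
  disc 6: 300 = 300
Every load is within 1900 MB, so 6 discs suffice.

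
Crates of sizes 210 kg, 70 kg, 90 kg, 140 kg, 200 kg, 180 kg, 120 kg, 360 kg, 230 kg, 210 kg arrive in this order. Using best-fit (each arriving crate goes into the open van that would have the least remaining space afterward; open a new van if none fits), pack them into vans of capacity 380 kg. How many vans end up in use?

  210 → van 1 (new)  [load 210/380]
  70 → van 1  [load 280/380]
  90 → van 1  [load 370/380]
  140 → van 2 (new)  [load 140/380]
  200 → van 2  [load 340/380]
  180 → van 3 (new)  [load 180/380]
  120 → van 3  [load 300/380]
  360 → van 4 (new)  [load 360/380]
  230 → van 5 (new)  [load 230/380]
  210 → van 6 (new)  [load 210/380]
6 vans opened.

6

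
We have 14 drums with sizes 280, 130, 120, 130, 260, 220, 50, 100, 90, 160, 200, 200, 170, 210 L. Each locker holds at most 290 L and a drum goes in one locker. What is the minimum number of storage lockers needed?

Total = 280 + 260 + 220 + 210 + 200 + 200 + 170 + 160 + 130 + 130 + 120 + 100 + 90 + 50 = 2320 L.
Lower bound: ⌈2320/290⌉ = 8 storage lockers.
A packing using 9 storage lockers:
  locker 1: 280 = 280
  locker 2: 260 = 260
  locker 3: 220 + 50 = 270
  locker 4: 210 = 210
  locker 5: 200 + 90 = 290
  locker 6: 200 = 200
  locker 7: 170 + 120 = 290
  locker 8: 160 + 130 = 290
  locker 9: 130 + 100 = 230
No arrangement into 8 storage lockers stays within capacity, so 9 is optimal.

9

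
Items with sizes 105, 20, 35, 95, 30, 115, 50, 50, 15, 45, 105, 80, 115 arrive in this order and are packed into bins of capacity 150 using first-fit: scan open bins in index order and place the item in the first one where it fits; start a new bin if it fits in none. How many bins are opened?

  105 → bin 1 (new)  [load 105/150]
  20 → bin 1  [load 125/150]
  35 → bin 2 (new)  [load 35/150]
  95 → bin 2  [load 130/150]
  30 → bin 3 (new)  [load 30/150]
  115 → bin 3  [load 145/150]
  50 → bin 4 (new)  [load 50/150]
  50 → bin 4  [load 100/150]
  15 → bin 1  [load 140/150]
  45 → bin 4  [load 145/150]
  105 → bin 5 (new)  [load 105/150]
  80 → bin 6 (new)  [load 80/150]
  115 → bin 7 (new)  [load 115/150]
7 bins opened.

7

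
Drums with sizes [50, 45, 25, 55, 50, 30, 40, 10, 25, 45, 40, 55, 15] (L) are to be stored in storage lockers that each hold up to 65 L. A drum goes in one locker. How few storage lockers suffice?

Total = 55 + 55 + 50 + 50 + 45 + 45 + 40 + 40 + 30 + 25 + 25 + 15 + 10 = 485 L.
Lower bound: ⌈485/65⌉ = 8 storage lockers.
A packing using 9 storage lockers:
  locker 1: 55 + 10 = 65
  locker 2: 55 = 55
  locker 3: 50 + 15 = 65
  locker 4: 50 = 50
  locker 5: 45 = 45
  locker 6: 45 = 45
  locker 7: 40 + 25 = 65
  locker 8: 40 + 25 = 65
  locker 9: 30 = 30
No arrangement into 8 storage lockers stays within capacity, so 9 is optimal.

9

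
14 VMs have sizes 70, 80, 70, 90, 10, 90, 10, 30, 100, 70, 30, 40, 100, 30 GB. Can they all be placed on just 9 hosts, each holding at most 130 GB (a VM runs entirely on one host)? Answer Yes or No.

Yes

A valid assignment using 8 hosts:
  host 1: 100 + 30 = 130
  host 2: 100 + 30 = 130
  host 3: 90 + 40 = 130
  host 4: 90 + 30 + 10 = 130
  host 5: 80 + 10 = 90
  host 6: 70 = 70
  host 7: 70 = 70
  host 8: 70 = 70
That uses only 8 ≤ 9, so 9 hosts are enough.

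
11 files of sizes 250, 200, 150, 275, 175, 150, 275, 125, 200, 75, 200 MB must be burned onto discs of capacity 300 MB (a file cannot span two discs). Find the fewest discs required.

Total = 275 + 275 + 250 + 200 + 200 + 200 + 175 + 150 + 150 + 125 + 75 = 2075 MB.
Lower bound: ⌈2075/300⌉ = 7 discs.
A packing using 8 discs:
  disc 1: 275 = 275
  disc 2: 275 = 275
  disc 3: 250 = 250
  disc 4: 200 + 75 = 275
  disc 5: 200 = 200
  disc 6: 200 = 200
  disc 7: 175 + 125 = 300
  disc 8: 150 + 150 = 300
No arrangement into 7 discs stays within capacity, so 8 is optimal.

8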